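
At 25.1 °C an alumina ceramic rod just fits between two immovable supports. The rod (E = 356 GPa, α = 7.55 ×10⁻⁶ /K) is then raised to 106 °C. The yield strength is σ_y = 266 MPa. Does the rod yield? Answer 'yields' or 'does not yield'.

does not yield

ΔT = 80.90 K. Constrained thermal stress σ = E·α·ΔT = 356.0×10³ MPa × 7.55×10⁻⁶ × 80.90 = 217 MPa (compressive).
Compare to σ_y = 266 MPa: σ < σ_y, so it does not yield.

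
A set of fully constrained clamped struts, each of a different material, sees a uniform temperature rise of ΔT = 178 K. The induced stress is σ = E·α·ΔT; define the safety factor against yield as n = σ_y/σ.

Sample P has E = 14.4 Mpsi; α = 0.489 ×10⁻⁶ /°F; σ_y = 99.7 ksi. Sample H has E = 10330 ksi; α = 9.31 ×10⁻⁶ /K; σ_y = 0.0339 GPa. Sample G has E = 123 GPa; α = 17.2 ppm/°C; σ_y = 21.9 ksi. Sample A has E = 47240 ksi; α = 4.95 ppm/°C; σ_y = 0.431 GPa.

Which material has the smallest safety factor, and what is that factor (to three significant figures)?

sample H, n = 0.287

Converting E to GPa, α to ×10⁻⁶/K, σ_y to MPa, then σ and n for each:
  sample P: E = 99.28, α = 0.880, σ_y = 687.4 → σ = 15.6 MPa, n = 44.2
  sample H: E = 71.22, α = 9.31, σ_y = 33.90 → σ = 118 MPa, n = 0.287
  sample G: E = 123.0, α = 17.2, σ_y = 151.0 → σ = 377 MPa, n = 0.401
  sample A: E = 325.7, α = 4.95, σ_y = 431.0 → σ = 287 MPa, n = 1.50
Sample H has the lowest safety factor, n = 0.287.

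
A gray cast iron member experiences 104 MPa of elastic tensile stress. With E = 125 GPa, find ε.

ε = σ/E = 104 / 125000 = 8.32×10⁻⁴.

8.32×10⁻⁴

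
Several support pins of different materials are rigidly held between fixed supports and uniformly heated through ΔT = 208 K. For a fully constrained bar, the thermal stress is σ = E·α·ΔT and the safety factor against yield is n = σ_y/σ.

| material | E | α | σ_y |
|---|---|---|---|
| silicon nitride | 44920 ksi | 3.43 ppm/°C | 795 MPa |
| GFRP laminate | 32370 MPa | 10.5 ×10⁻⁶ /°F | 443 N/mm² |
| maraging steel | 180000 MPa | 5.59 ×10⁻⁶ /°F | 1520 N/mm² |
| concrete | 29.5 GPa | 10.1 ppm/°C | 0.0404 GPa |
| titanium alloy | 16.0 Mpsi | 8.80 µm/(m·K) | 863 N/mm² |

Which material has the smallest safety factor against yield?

Converting E to GPa, α to ×10⁻⁶/K, σ_y to MPa, then σ and n for each:
  silicon nitride: E = 309.7, α = 3.43, σ_y = 795.0 → σ = 221 MPa, n = 3.60
  GFRP laminate: E = 32.37, α = 18.9, σ_y = 443.0 → σ = 127 MPa, n = 3.48
  maraging steel: E = 180.0, α = 10.1, σ_y = 1520 → σ = 377 MPa, n = 4.03
  concrete: E = 29.50, α = 10.1, σ_y = 40.40 → σ = 62.0 MPa, n = 0.652
  titanium alloy: E = 110.3, α = 8.80, σ_y = 863.0 → σ = 202 MPa, n = 4.27
Concrete has the lowest safety factor, n = 0.652.

concrete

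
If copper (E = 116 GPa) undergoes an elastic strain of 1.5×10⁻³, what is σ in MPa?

σ = E·ε = 116000 MPa × 1.5×10⁻³ = 174 MPa.

174 MPa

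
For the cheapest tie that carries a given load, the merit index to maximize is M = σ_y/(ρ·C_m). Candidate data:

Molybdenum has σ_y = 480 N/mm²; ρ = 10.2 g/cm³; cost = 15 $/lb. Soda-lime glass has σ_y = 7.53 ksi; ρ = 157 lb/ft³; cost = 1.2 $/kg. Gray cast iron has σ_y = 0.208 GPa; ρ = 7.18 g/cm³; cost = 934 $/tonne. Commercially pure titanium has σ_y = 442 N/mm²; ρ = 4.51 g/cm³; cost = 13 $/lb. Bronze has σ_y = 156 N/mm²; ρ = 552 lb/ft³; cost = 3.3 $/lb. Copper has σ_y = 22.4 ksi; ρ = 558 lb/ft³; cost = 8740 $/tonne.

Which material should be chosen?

In SI units:
  molybdenum: σ_y = 480.0 MPa, ρ = 10200 kg/m³, cost = 33.07 $/kg
  soda-lime glass: σ_y = 51.92 MPa, ρ = 2515 kg/m³, cost = 1.200 $/kg
  gray cast iron: σ_y = 208.0 MPa, ρ = 7180 kg/m³, cost = 0.9340 $/kg
  commercially pure titanium: σ_y = 442.0 MPa, ρ = 4510 kg/m³, cost = 28.66 $/kg
  bronze: σ_y = 156.0 MPa, ρ = 8842 kg/m³, cost = 7.275 $/kg
  copper: σ_y = 154.4 MPa, ρ = 8938 kg/m³, cost = 8.740 $/kg
  gray cast iron: M = 31.0 kN·m per $
  soda-lime glass: M = 17.2 kN·m per $
  commercially pure titanium: M = 3.42 kN·m per $
  bronze: M = 2.43 kN·m per $
  copper: M = 1.98 kN·m per $
  molybdenum: M = 1.42 kN·m per $
Highest index: gray cast iron.

gray cast iron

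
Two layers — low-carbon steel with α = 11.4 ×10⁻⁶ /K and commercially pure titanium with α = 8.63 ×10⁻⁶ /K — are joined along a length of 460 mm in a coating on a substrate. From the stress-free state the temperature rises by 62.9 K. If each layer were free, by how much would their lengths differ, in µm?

80.1 µm

Δα = |11.4 − 8.63|×10⁻⁶/K = 2.77×10⁻⁶/K.
ΔL_mismatch = Δα·L·ΔT = 2.77×10⁻⁶ × 460.0 mm × 62.9 K = 80.1 µm.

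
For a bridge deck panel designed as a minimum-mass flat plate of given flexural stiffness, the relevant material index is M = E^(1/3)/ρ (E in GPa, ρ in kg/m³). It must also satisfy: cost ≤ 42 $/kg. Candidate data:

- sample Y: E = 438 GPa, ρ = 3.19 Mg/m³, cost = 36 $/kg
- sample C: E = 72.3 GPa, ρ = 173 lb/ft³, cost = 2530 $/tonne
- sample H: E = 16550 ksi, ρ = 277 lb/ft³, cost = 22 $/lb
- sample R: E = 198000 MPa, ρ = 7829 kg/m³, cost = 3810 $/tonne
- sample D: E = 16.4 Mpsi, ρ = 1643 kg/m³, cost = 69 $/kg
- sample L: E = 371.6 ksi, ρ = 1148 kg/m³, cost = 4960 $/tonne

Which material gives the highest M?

Screen on constraints: cost ≤ 42 $/kg. Survivors: sample Y, sample C, sample R, sample L.
Normalizing units and computing the index:
  sample Y: E = 438.0 GPa, ρ = 3190 kg/m³
  sample C: E = 72.30 GPa, ρ = 2771 kg/m³
  sample R: E = 198.0 GPa, ρ = 7829 kg/m³
  sample L: E = 2.562 GPa, ρ = 1148 kg/m³
  sample Y: M = 2.38×10⁻³
  sample C: M = 1.50×10⁻³
  sample L: M = 1.19×10⁻³
  sample R: M = 0.744×10⁻³
Sample Y has the largest M.

sample Y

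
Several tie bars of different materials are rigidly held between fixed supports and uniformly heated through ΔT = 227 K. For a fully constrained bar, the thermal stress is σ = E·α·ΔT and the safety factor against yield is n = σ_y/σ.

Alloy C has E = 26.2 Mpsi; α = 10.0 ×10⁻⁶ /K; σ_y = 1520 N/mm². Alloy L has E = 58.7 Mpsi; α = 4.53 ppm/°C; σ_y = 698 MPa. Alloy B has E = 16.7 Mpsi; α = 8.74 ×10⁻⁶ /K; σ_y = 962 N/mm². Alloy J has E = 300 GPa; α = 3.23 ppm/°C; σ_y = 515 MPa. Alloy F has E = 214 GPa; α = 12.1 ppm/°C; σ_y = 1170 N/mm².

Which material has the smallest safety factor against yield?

Per material, after unit conversion:
  alloy C: E = 180.6, α = 10.0, σ_y = 1520 → σ = 410 MPa, n = 3.71
  alloy L: E = 404.7, α = 4.53, σ_y = 698.0 → σ = 416 MPa, n = 1.68
  alloy B: E = 115.1, α = 8.74, σ_y = 962.0 → σ = 228 MPa, n = 4.21
  alloy J: E = 300.0, α = 3.23, σ_y = 515.0 → σ = 220 MPa, n = 2.34
  alloy F: E = 214.0, α = 12.1, σ_y = 1170 → σ = 588 MPa, n = 1.99
The minimum is alloy L at n = 1.68.

alloy L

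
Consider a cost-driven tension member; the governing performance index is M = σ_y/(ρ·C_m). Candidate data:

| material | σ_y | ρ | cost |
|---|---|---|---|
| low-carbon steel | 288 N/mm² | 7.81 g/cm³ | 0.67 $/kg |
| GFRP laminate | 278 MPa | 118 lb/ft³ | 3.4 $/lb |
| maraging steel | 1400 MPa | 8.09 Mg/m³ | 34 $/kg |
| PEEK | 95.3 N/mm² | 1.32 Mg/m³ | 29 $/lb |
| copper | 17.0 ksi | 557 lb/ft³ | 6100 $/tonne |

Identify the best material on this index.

low-carbon steel

Putting every candidate on a common basis:
  low-carbon steel: σ_y = 288.0 MPa, ρ = 7810 kg/m³, cost = 0.6700 $/kg
  GFRP laminate: σ_y = 278.0 MPa, ρ = 1890 kg/m³, cost = 7.496 $/kg
  maraging steel: σ_y = 1400 MPa, ρ = 8090 kg/m³, cost = 34.00 $/kg
  PEEK: σ_y = 95.30 MPa, ρ = 1320 kg/m³, cost = 63.93 $/kg
  copper: σ_y = 117.2 MPa, ρ = 8922 kg/m³, cost = 6.100 $/kg
  low-carbon steel: M = 55.0 kN·m per $
  GFRP laminate: M = 19.6 kN·m per $
  maraging steel: M = 5.09 kN·m per $
  copper: M = 2.15 kN·m per $
  PEEK: M = 1.13 kN·m per $
Highest index: low-carbon steel.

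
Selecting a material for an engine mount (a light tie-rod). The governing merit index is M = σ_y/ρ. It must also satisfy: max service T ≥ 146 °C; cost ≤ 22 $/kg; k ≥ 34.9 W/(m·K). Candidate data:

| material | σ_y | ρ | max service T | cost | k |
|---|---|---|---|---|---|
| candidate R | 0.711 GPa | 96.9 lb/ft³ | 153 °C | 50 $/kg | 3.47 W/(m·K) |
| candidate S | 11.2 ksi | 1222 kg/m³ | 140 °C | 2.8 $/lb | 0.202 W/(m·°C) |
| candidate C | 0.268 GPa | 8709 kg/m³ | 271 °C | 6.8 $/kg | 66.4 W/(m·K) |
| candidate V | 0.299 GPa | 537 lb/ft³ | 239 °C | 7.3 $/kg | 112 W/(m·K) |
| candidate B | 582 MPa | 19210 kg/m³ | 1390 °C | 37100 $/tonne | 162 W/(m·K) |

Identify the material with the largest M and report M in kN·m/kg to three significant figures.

candidate V, M = 34.8 kN·m/kg

Screen on constraints: max service T ≥ 146 °C; cost ≤ 22 $/kg; k ≥ 34.9 W/(m·K). Survivors: candidate C, candidate V.
After converting to SI:
  candidate C: σ_y = 268.0 MPa, ρ = 8709 kg/m³
  candidate V: σ_y = 299.0 MPa, ρ = 8602 kg/m³
  candidate V: M = 34.8 kN·m/kg
  candidate C: M = 30.8 kN·m/kg
Candidate V has the largest M.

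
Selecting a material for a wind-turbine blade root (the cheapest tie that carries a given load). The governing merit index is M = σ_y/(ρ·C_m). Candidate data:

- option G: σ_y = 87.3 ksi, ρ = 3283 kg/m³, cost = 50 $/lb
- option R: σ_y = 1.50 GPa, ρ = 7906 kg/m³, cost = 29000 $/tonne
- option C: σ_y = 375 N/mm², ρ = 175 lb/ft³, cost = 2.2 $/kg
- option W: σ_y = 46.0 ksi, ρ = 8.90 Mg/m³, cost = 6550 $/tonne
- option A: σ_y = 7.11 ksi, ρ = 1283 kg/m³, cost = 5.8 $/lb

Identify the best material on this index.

In SI units:
  option G: σ_y = 601.9 MPa, ρ = 3283 kg/m³, cost = 110.2 $/kg
  option R: σ_y = 1500 MPa, ρ = 7906 kg/m³, cost = 29.00 $/kg
  option C: σ_y = 375.0 MPa, ρ = 2803 kg/m³, cost = 2.200 $/kg
  option W: σ_y = 317.2 MPa, ρ = 8900 kg/m³, cost = 6.550 $/kg
  option A: σ_y = 49.02 MPa, ρ = 1283 kg/m³, cost = 12.79 $/kg
  option C: M = 60.8 kN·m per $
  option R: M = 6.54 kN·m per $
  option W: M = 5.44 kN·m per $
  option A: M = 2.99 kN·m per $
  option G: M = 1.66 kN·m per $
The maximum is for option C.

option C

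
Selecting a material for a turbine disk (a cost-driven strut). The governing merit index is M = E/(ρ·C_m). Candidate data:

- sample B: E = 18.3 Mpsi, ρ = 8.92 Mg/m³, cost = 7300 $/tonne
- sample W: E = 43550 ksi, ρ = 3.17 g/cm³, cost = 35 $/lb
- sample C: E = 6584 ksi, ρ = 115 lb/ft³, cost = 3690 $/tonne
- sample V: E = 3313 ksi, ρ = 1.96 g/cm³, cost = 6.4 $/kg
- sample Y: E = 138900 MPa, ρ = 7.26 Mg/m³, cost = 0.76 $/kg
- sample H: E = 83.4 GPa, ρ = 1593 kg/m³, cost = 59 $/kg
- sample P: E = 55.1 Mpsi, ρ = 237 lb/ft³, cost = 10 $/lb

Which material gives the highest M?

sample Y

Convert each candidate to consistent units, then evaluate M:
  sample B: E = 126.2 GPa, ρ = 8920 kg/m³, cost = 7.300 $/kg
  sample W: E = 300.3 GPa, ρ = 3170 kg/m³, cost = 77.16 $/kg
  sample C: E = 45.40 GPa, ρ = 1842 kg/m³, cost = 3.690 $/kg
  sample V: E = 22.84 GPa, ρ = 1960 kg/m³, cost = 6.400 $/kg
  sample Y: E = 138.9 GPa, ρ = 7260 kg/m³, cost = 0.7600 $/kg
  sample H: E = 83.40 GPa, ρ = 1593 kg/m³, cost = 59.00 $/kg
  sample P: E = 379.9 GPa, ρ = 3796 kg/m³, cost = 22.05 $/kg
  sample Y: M = 25.2 MN·m per $
  sample C: M = 6.68 MN·m per $
  sample P: M = 4.54 MN·m per $
  sample B: M = 1.94 MN·m per $
  sample V: M = 1.82 MN·m per $
  sample W: M = 1.23 MN·m per $
  sample H: M = 0.887 MN·m per $
Sample Y ranks first.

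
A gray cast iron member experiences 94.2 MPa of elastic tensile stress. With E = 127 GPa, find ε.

7.42×10⁻⁴

ε = σ/E = 94.2 / 127000 = 7.42×10⁻⁴.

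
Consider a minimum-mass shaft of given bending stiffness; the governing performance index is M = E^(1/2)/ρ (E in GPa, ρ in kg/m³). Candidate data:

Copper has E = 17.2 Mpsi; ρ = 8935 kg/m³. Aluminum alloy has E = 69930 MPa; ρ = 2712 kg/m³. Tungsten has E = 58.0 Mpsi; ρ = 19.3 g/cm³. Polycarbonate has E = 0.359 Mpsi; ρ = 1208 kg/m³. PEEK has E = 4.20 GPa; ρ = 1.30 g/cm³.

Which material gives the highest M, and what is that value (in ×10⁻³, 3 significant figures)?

aluminum alloy, M = 3.08×10⁻³

Normalizing units and computing the index:
  copper: E = 118.6 GPa, ρ = 8935 kg/m³
  aluminum alloy: E = 69.93 GPa, ρ = 2712 kg/m³
  tungsten: E = 399.9 GPa, ρ = 19300 kg/m³
  polycarbonate: E = 2.475 GPa, ρ = 1208 kg/m³
  PEEK: E = 4.200 GPa, ρ = 1300 kg/m³
  aluminum alloy: M = 3.08×10⁻³
  PEEK: M = 1.58×10⁻³
  polycarbonate: M = 1.30×10⁻³
  copper: M = 1.22×10⁻³
  tungsten: M = 1.04×10⁻³
Aluminum alloy has the largest M.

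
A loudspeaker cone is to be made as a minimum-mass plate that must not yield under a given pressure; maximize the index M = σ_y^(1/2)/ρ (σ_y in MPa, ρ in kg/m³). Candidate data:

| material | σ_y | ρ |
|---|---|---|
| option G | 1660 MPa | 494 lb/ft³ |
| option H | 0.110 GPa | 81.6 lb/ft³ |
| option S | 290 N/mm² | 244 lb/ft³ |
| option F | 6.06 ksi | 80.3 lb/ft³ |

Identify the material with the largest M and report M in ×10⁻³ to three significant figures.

Putting every candidate on a common basis:
  option G: σ_y = 1660 MPa, ρ = 7913 kg/m³
  option H: σ_y = 110.0 MPa, ρ = 1307 kg/m³
  option S: σ_y = 290.0 MPa, ρ = 3909 kg/m³
  option F: σ_y = 41.78 MPa, ρ = 1286 kg/m³
  option H: M = 8.02×10⁻³
  option G: M = 5.15×10⁻³
  option F: M = 5.03×10⁻³
  option S: M = 4.36×10⁻³
The maximum is for option H.

option H, M = 8.02×10⁻³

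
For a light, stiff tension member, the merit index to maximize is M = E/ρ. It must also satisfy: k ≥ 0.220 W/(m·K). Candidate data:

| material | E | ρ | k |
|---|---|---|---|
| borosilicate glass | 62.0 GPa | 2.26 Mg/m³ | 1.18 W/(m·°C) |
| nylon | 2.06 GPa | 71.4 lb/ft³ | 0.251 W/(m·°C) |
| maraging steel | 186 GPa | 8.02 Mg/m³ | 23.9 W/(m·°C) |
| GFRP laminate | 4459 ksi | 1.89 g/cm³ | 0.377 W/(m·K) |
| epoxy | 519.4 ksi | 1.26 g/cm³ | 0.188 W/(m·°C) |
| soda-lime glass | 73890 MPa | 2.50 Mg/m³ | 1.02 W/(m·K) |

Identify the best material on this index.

soda-lime glass

Screen on constraints: k ≥ 0.220 W/(m·K). Survivors: borosilicate glass, nylon, maraging steel, GFRP laminate, soda-lime glass.
Convert each candidate to consistent units, then evaluate M:
  borosilicate glass: E = 62.00 GPa, ρ = 2260 kg/m³
  nylon: E = 2.060 GPa, ρ = 1144 kg/m³
  maraging steel: E = 186.0 GPa, ρ = 8020 kg/m³
  GFRP laminate: E = 30.74 GPa, ρ = 1890 kg/m³
  soda-lime glass: E = 73.89 GPa, ρ = 2500 kg/m³
  soda-lime glass: M = 29.6 MN·m/kg
  borosilicate glass: M = 27.4 MN·m/kg
  maraging steel: M = 23.2 MN·m/kg
  GFRP laminate: M = 16.3 MN·m/kg
  nylon: M = 1.80 MN·m/kg
The maximum is for soda-lime glass.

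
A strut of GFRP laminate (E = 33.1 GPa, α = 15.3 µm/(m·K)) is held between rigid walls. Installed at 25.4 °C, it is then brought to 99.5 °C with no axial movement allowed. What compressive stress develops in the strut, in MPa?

37.5 MPa

ΔT = 74.10 K. Constrained thermal stress σ = E·α·ΔT = 33.10×10³ MPa × 15.3×10⁻⁶ × 74.10 = 37.5 MPa (compressive).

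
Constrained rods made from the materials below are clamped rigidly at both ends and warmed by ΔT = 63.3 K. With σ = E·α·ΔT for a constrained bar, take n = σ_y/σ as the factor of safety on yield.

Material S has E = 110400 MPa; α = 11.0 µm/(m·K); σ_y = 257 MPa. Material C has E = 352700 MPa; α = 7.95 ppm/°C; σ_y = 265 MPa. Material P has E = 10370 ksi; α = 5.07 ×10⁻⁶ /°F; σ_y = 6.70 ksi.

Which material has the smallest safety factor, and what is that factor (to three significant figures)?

Per material, after unit conversion:
  material S: E = 110.4, α = 11.0, σ_y = 257.0 → σ = 76.9 MPa, n = 3.34
  material C: E = 352.7, α = 7.95, σ_y = 265.0 → σ = 177 MPa, n = 1.49
  material P: E = 71.50, α = 9.13, σ_y = 46.19 → σ = 41.3 MPa, n = 1.12
Material P has the lowest safety factor, n = 1.12.

material P, n = 1.12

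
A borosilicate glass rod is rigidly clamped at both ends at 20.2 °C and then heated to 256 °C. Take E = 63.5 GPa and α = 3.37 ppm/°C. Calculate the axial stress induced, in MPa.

50.5 MPa

ΔT = 235.8 K. Constrained thermal stress σ = E·α·ΔT = 63.50×10³ MPa × 3.37×10⁻⁶ × 235.8 = 50.5 MPa (compressive).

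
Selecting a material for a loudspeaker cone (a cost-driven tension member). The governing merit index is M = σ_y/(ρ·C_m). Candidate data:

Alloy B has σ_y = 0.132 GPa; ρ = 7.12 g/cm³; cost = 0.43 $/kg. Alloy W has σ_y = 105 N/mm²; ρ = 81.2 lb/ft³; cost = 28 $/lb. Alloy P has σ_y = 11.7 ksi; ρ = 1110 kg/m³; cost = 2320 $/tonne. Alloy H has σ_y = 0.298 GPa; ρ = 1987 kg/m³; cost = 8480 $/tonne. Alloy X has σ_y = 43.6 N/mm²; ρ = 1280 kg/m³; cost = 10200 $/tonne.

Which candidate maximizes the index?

alloy B

In SI units:
  alloy B: σ_y = 132.0 MPa, ρ = 7120 kg/m³, cost = 0.4300 $/kg
  alloy W: σ_y = 105.0 MPa, ρ = 1301 kg/m³, cost = 61.73 $/kg
  alloy P: σ_y = 80.67 MPa, ρ = 1110 kg/m³, cost = 2.320 $/kg
  alloy H: σ_y = 298.0 MPa, ρ = 1987 kg/m³, cost = 8.480 $/kg
  alloy X: σ_y = 43.60 MPa, ρ = 1280 kg/m³, cost = 10.20 $/kg
  alloy B: M = 43.1 kN·m per $
  alloy P: M = 31.3 kN·m per $
  alloy H: M = 17.7 kN·m per $
  alloy X: M = 3.34 kN·m per $
  alloy W: M = 1.31 kN·m per $
Alloy B has the largest M.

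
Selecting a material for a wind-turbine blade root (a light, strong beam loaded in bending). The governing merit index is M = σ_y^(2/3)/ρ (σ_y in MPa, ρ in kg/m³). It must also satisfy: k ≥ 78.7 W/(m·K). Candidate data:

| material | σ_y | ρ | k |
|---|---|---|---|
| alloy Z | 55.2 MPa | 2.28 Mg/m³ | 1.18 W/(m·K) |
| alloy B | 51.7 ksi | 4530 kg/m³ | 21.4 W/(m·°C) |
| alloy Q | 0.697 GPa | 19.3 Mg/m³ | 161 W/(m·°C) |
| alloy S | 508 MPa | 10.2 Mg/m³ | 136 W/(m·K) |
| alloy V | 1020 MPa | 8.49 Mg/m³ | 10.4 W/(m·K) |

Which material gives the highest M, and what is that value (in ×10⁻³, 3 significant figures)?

alloy S, M = 6.24×10⁻³

Screen on constraints: k ≥ 78.7 W/(m·K). Survivors: alloy Q, alloy S.
In SI units:
  alloy Q: σ_y = 697.0 MPa, ρ = 19300 kg/m³
  alloy S: σ_y = 508.0 MPa, ρ = 10200 kg/m³
  alloy S: M = 6.24×10⁻³
  alloy Q: M = 4.07×10⁻³
The maximum is for alloy S.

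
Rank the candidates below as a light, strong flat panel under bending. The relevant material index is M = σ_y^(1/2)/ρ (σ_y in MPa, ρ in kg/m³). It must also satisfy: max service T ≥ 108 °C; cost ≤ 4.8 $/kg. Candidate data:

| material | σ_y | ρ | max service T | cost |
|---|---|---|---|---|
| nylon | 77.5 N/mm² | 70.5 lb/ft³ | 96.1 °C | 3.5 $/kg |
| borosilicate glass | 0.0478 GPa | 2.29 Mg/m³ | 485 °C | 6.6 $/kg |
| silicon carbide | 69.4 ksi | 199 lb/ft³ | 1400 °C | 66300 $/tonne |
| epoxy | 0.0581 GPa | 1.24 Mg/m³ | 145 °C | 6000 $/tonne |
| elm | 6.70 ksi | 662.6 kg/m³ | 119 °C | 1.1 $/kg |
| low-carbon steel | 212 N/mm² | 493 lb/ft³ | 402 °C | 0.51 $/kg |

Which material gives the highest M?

elm

Screen on constraints: max service T ≥ 108 °C; cost ≤ 4.8 $/kg. Survivors: elm, low-carbon steel.
In SI units:
  elm: σ_y = 46.19 MPa, ρ = 662.6 kg/m³
  low-carbon steel: σ_y = 212.0 MPa, ρ = 7897 kg/m³
  elm: M = 10.3×10⁻³
  low-carbon steel: M = 1.84×10⁻³
Elm ranks first.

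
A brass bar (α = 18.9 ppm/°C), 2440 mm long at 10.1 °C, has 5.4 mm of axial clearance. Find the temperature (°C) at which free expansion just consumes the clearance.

127 °C

α·L₀·ΔT = 5.4 mm ⇒ ΔT = 5.4 / (18.9×10⁻⁶ × 2440.0) = 117.1 K.
T = 10.1 + 117.1 = 127.2 °C.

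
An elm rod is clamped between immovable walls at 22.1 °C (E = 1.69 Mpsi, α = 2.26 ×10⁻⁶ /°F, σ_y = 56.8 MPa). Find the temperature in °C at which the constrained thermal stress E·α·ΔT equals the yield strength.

1220 °C

E = 1.69 Mpsi = 11.65 GPa.
α = 2.26×10⁻⁶/°F × 9/5 = 4.07×10⁻⁶/K.
E·α·ΔT = 56.80 MPa ⇒ ΔT = 56.80 / (11.65×10³ × 4.07×10⁻⁶) = 1198 K.
T = 22.1 + 1198 = 1220 °C.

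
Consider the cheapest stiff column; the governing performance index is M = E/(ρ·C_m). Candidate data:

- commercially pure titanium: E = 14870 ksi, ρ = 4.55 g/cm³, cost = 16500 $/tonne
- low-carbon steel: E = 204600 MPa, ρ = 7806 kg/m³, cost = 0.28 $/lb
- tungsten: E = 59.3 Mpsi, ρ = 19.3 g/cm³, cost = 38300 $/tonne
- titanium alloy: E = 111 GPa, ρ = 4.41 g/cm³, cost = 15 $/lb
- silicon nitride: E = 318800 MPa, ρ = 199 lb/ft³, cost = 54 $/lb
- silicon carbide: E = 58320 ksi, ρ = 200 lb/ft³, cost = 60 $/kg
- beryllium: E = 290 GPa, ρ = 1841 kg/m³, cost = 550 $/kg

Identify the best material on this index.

After converting to SI:
  commercially pure titanium: E = 102.5 GPa, ρ = 4550 kg/m³, cost = 16.50 $/kg
  low-carbon steel: E = 204.6 GPa, ρ = 7806 kg/m³, cost = 0.6173 $/kg
  tungsten: E = 408.9 GPa, ρ = 19300 kg/m³, cost = 38.30 $/kg
  titanium alloy: E = 111.0 GPa, ρ = 4410 kg/m³, cost = 33.07 $/kg
  silicon nitride: E = 318.8 GPa, ρ = 3188 kg/m³, cost = 119.0 $/kg
  silicon carbide: E = 402.1 GPa, ρ = 3204 kg/m³, cost = 60.00 $/kg
  beryllium: E = 290.0 GPa, ρ = 1841 kg/m³, cost = 550.0 $/kg
  low-carbon steel: M = 42.5 MN·m per $
  silicon carbide: M = 2.09 MN·m per $
  commercially pure titanium: M = 1.37 MN·m per $
  silicon nitride: M = 0.840 MN·m per $
  titanium alloy: M = 0.761 MN·m per $
  tungsten: M = 0.553 MN·m per $
  beryllium: M = 0.286 MN·m per $
Highest index: low-carbon steel.

low-carbon steel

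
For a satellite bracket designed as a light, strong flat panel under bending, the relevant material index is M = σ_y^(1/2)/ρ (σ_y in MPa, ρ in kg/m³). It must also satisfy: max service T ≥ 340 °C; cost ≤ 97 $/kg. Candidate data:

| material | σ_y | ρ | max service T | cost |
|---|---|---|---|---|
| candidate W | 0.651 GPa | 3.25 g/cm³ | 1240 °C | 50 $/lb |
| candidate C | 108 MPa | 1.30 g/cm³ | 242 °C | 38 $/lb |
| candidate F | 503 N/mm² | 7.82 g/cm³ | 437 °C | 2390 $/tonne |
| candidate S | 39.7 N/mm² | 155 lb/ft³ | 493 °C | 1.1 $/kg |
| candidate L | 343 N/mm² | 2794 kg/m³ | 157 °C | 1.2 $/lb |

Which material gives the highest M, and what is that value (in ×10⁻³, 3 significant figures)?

Screen on constraints: max service T ≥ 340 °C; cost ≤ 97 $/kg. Survivors: candidate F, candidate S.
After converting to SI:
  candidate F: σ_y = 503.0 MPa, ρ = 7820 kg/m³
  candidate S: σ_y = 39.70 MPa, ρ = 2483 kg/m³
  candidate F: M = 2.87×10⁻³
  candidate S: M = 2.54×10⁻³
Candidate F has the largest M.

candidate F, M = 2.87×10⁻³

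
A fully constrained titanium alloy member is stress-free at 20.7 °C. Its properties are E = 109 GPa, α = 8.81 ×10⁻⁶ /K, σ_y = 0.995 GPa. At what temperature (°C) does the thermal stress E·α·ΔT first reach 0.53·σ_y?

570 °C

σ_y = 0.995 GPa = 995.0 MPa.
E·α·ΔT = 527.4 MPa ⇒ ΔT = 527.4 / (109.0×10³ × 8.81×10⁻⁶) = 549.2 K.
T = 20.7 + 549.2 = 569.9 °C.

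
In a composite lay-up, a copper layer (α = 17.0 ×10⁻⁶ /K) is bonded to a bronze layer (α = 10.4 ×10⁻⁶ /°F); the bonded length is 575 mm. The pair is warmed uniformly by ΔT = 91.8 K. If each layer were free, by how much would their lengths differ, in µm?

90.8 µm

bronze: α = 10.4×10⁻⁶/°F × 9/5 = 18.7×10⁻⁶/K.
Δα = |17.0 − 18.7|×10⁻⁶/K = 1.72×10⁻⁶/K.
ΔL_mismatch = Δα·L·ΔT = 1.72×10⁻⁶ × 575.0 mm × 91.8 K = 90.8 µm.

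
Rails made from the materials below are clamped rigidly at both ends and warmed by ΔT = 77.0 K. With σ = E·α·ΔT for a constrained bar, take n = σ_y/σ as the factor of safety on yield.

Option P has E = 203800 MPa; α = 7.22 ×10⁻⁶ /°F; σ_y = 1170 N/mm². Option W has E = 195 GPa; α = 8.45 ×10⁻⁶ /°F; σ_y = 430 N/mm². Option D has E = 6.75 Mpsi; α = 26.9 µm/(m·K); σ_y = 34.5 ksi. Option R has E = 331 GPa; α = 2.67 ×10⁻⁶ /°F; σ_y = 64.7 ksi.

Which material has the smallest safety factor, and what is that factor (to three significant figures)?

Converting E to GPa, α to ×10⁻⁶/K, σ_y to MPa, then σ and n for each:
  option P: E = 203.8, α = 13.0, σ_y = 1170 → σ = 204 MPa, n = 5.74
  option W: E = 195.0, α = 15.2, σ_y = 430.0 → σ = 228 MPa, n = 1.88
  option D: E = 46.54, α = 26.9, σ_y = 237.9 → σ = 96.4 MPa, n = 2.47
  option R: E = 331.0, α = 4.81, σ_y = 446.1 → σ = 122 MPa, n = 3.64
Smallest n: option W with n = 1.88.

option W, n = 1.88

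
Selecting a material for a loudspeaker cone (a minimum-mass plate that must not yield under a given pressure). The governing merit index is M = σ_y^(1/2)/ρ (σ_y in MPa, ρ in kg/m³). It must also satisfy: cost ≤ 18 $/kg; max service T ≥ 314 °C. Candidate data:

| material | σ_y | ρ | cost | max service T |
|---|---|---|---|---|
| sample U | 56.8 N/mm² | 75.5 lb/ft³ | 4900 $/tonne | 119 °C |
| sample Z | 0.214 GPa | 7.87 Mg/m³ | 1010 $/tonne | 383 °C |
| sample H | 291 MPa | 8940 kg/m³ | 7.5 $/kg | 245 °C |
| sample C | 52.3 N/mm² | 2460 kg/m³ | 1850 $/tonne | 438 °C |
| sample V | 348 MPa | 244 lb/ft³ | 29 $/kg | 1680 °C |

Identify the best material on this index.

sample C

Screen on constraints: cost ≤ 18 $/kg; max service T ≥ 314 °C. Survivors: sample Z, sample C.
Normalizing units and computing the index:
  sample Z: σ_y = 214.0 MPa, ρ = 7870 kg/m³
  sample C: σ_y = 52.30 MPa, ρ = 2460 kg/m³
  sample C: M = 2.94×10⁻³
  sample Z: M = 1.86×10⁻³
Sample C ranks first.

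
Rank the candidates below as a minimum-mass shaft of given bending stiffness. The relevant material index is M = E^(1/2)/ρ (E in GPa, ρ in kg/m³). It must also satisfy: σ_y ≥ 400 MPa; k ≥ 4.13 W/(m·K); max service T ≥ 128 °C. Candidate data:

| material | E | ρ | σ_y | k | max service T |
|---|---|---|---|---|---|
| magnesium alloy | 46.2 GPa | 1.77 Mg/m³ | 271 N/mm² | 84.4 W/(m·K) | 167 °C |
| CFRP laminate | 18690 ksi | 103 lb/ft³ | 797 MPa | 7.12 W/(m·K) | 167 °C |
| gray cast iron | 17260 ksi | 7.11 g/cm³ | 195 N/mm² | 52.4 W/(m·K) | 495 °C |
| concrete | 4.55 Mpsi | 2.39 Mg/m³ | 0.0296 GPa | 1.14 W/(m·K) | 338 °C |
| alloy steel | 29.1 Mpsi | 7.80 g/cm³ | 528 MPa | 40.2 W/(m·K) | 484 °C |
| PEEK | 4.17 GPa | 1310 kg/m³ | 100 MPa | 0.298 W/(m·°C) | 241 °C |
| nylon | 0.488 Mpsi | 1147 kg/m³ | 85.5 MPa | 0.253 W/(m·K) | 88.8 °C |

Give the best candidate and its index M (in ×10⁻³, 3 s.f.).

CFRP laminate, M = 6.88×10⁻³

Screen on constraints: σ_y ≥ 400 MPa; k ≥ 4.13 W/(m·K); max service T ≥ 128 °C. Survivors: CFRP laminate, alloy steel.
In SI units:
  CFRP laminate: E = 128.9 GPa, ρ = 1650 kg/m³
  alloy steel: E = 200.6 GPa, ρ = 7800 kg/m³
  CFRP laminate: M = 6.88×10⁻³
  alloy steel: M = 1.82×10⁻³
Highest index: CFRP laminate.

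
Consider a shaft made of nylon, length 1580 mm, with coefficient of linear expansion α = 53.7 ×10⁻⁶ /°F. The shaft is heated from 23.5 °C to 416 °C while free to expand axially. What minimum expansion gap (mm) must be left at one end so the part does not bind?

59.9 mm

Convert α: 53.7×10⁻⁶/°F × (9/5) = 96.7×10⁻⁶/K.
ΔT = 416 − 23.5 = 392.5 K.
ΔL = α·L₀·ΔT = 96.7×10⁻⁶ × 1580 mm × 392.5 K = 59.9 mm.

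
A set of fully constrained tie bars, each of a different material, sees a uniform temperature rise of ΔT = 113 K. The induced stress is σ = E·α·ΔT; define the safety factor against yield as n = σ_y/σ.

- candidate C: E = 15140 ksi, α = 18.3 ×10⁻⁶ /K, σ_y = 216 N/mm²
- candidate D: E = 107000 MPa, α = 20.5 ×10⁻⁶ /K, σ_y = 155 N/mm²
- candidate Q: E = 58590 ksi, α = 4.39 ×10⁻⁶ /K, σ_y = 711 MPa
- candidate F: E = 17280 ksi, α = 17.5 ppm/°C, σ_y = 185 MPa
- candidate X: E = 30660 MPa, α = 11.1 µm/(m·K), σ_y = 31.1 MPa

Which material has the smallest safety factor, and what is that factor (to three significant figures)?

Per material, after unit conversion:
  candidate C: E = 104.4, α = 18.3, σ_y = 216.0 → σ = 216 MPa, n = 1.00
  candidate D: E = 107.0, α = 20.5, σ_y = 155.0 → σ = 248 MPa, n = 0.625
  candidate Q: E = 404.0, α = 4.39, σ_y = 711.0 → σ = 200 MPa, n = 3.55
  candidate F: E = 119.1, α = 17.5, σ_y = 185.0 → σ = 236 MPa, n = 0.785
  candidate X: E = 30.66, α = 11.1, σ_y = 31.10 → σ = 38.5 MPa, n = 0.809
The minimum is candidate D at n = 0.625.

candidate D, n = 0.625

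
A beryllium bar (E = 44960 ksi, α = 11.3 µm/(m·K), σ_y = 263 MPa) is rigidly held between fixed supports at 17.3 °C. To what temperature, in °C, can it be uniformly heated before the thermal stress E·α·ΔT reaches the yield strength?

92.4 °C

E = 44960 ksi = 310.0 GPa.
E·α·ΔT = 263.0 MPa ⇒ ΔT = 263.0 / (310.0×10³ × 11.3×10⁻⁶) = 75.08 K.
T = 17.3 + 75.08 = 92.38 °C.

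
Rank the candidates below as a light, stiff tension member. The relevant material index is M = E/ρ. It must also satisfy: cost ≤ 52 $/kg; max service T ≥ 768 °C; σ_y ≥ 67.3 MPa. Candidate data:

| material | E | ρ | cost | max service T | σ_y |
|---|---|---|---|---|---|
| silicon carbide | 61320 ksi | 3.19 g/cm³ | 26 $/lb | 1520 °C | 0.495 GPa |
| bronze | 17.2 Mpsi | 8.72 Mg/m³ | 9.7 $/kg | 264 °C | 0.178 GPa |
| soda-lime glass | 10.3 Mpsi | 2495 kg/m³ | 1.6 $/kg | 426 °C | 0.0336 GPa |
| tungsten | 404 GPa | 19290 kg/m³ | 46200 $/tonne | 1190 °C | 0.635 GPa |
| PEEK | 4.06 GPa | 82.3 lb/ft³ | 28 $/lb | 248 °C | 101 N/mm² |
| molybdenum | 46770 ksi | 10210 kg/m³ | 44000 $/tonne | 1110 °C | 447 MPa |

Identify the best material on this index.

Screen on constraints: cost ≤ 52 $/kg; max service T ≥ 768 °C; σ_y ≥ 67.3 MPa. Survivors: tungsten, molybdenum.
Convert each candidate to consistent units, then evaluate M:
  tungsten: E = 404.0 GPa, ρ = 19290 kg/m³
  molybdenum: E = 322.5 GPa, ρ = 10210 kg/m³
  molybdenum: M = 31.6 MN·m/kg
  tungsten: M = 20.9 MN·m/kg
Highest index: molybdenum.

molybdenum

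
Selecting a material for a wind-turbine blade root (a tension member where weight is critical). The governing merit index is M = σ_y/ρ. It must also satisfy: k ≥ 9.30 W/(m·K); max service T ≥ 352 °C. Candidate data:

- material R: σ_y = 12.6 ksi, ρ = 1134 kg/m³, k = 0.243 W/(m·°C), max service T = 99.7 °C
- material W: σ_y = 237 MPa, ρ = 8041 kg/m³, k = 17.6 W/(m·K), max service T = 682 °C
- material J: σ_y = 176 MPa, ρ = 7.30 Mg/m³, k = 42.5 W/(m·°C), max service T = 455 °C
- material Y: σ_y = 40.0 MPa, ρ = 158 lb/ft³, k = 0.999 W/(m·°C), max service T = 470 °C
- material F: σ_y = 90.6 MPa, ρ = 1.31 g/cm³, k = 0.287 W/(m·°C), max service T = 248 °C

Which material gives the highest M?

Screen on constraints: k ≥ 9.30 W/(m·K); max service T ≥ 352 °C. Survivors: material W, material J.
After converting to SI:
  material W: σ_y = 237.0 MPa, ρ = 8041 kg/m³
  material J: σ_y = 176.0 MPa, ρ = 7300 kg/m³
  material W: M = 29.5 kN·m/kg
  material J: M = 24.1 kN·m/kg
The maximum is for material W.

material W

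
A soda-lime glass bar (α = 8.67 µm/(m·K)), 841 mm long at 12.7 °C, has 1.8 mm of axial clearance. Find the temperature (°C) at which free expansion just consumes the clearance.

α·L₀·ΔT = 1.8 mm ⇒ ΔT = 1.8 / (8.67×10⁻⁶ × 841.0) = 246.9 K.
T = 12.7 + 246.9 = 259.6 °C.

260 °C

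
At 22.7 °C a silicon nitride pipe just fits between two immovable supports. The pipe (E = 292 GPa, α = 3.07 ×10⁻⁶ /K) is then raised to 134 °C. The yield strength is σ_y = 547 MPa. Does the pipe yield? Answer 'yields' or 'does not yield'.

does not yield

ΔT = 111.3 K. Constrained thermal stress σ = E·α·ΔT = 292.0×10³ MPa × 3.07×10⁻⁶ × 111.3 = 99.8 MPa (compressive).
Compare to σ_y = 547 MPa: σ < σ_y, so it does not yield.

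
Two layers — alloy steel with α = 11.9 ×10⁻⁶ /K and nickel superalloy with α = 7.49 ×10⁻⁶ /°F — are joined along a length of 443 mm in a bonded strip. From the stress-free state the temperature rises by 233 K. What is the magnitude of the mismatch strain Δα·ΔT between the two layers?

nickel superalloy: α = 7.49×10⁻⁶/°F × 9/5 = 13.5×10⁻⁶/K.
Δα = |11.9 − 13.5|×10⁻⁶/K = 1.58×10⁻⁶/K.
Mismatch strain = Δα·ΔT = 1.58×10⁻⁶ × 233.0 = 3.69×10⁻⁴.

3.69×10⁻⁴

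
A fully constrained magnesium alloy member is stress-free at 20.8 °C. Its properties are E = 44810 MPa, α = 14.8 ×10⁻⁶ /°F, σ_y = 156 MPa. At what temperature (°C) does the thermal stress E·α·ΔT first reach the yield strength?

151 °C

E = 44810 MPa = 44.81 GPa.
α = 14.8×10⁻⁶/°F × 9/5 = 26.6×10⁻⁶/K.
E·α·ΔT = 156.0 MPa ⇒ ΔT = 156.0 / (44.81×10³ × 26.6×10⁻⁶) = 130.7 K.
T = 20.8 + 130.7 = 151.5 °C.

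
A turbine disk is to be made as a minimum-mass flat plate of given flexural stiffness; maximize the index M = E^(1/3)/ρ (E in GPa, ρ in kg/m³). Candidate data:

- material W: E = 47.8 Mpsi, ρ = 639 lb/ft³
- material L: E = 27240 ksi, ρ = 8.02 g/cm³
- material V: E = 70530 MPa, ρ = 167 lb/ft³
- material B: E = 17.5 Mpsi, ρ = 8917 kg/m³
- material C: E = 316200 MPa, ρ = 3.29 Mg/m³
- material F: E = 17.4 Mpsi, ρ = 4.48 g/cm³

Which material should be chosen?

Putting every candidate on a common basis:
  material W: E = 329.6 GPa, ρ = 10240 kg/m³
  material L: E = 187.8 GPa, ρ = 8020 kg/m³
  material V: E = 70.53 GPa, ρ = 2675 kg/m³
  material B: E = 120.7 GPa, ρ = 8917 kg/m³
  material C: E = 316.2 GPa, ρ = 3290 kg/m³
  material F: E = 120.0 GPa, ρ = 4480 kg/m³
  material C: M = 2.07×10⁻³
  material V: M = 1.54×10⁻³
  material F: M = 1.10×10⁻³
  material L: M = 0.714×10⁻³
  material W: M = 0.675×10⁻³
  material B: M = 0.554×10⁻³
The maximum is for material C.

material C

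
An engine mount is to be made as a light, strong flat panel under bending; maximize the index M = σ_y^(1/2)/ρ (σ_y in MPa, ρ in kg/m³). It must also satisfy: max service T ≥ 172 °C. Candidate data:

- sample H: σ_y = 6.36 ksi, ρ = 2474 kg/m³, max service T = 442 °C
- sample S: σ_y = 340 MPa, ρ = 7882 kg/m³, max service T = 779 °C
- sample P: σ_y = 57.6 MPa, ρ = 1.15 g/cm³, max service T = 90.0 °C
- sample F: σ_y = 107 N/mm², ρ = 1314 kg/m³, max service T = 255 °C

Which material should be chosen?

Screen on constraints: max service T ≥ 172 °C. Survivors: sample H, sample S, sample F.
In SI units:
  sample H: σ_y = 43.85 MPa, ρ = 2474 kg/m³
  sample S: σ_y = 340.0 MPa, ρ = 7882 kg/m³
  sample F: σ_y = 107.0 MPa, ρ = 1314 kg/m³
  sample F: M = 7.87×10⁻³
  sample H: M = 2.68×10⁻³
  sample S: M = 2.34×10⁻³
Sample F has the largest M.

sample F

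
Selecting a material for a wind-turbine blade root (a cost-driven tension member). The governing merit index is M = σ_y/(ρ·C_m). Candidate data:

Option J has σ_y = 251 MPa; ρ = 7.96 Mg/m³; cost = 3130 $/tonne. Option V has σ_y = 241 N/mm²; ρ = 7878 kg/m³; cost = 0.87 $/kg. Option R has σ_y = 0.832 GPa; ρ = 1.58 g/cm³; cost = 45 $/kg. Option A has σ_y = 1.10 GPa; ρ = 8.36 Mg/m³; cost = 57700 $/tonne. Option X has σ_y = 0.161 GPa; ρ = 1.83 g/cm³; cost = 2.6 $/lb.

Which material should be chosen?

option V

After converting to SI:
  option J: σ_y = 251.0 MPa, ρ = 7960 kg/m³, cost = 3.130 $/kg
  option V: σ_y = 241.0 MPa, ρ = 7878 kg/m³, cost = 0.8700 $/kg
  option R: σ_y = 832.0 MPa, ρ = 1580 kg/m³, cost = 45.00 $/kg
  option A: σ_y = 1100 MPa, ρ = 8360 kg/m³, cost = 57.70 $/kg
  option X: σ_y = 161.0 MPa, ρ = 1830 kg/m³, cost = 5.732 $/kg
  option V: M = 35.2 kN·m per $
  option X: M = 15.3 kN·m per $
  option R: M = 11.7 kN·m per $
  option J: M = 10.1 kN·m per $
  option A: M = 2.28 kN·m per $
Highest index: option V.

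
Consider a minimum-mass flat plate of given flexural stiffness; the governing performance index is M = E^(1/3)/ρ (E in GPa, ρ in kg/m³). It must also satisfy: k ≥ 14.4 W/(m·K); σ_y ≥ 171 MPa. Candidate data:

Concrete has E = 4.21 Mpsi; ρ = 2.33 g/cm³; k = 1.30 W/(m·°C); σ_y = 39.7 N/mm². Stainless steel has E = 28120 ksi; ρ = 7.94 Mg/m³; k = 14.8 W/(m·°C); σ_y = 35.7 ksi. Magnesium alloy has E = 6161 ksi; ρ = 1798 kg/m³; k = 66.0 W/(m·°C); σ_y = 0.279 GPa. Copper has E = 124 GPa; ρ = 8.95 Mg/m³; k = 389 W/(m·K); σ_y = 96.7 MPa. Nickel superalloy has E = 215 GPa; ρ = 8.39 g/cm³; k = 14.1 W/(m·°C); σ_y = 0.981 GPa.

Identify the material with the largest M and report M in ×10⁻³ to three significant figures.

magnesium alloy, M = 1.94×10⁻³

Screen on constraints: k ≥ 14.4 W/(m·K); σ_y ≥ 171 MPa. Survivors: stainless steel, magnesium alloy.
Putting every candidate on a common basis:
  stainless steel: E = 193.9 GPa, ρ = 7940 kg/m³
  magnesium alloy: E = 42.48 GPa, ρ = 1798 kg/m³
  magnesium alloy: M = 1.94×10⁻³
  stainless steel: M = 0.729×10⁻³
Magnesium alloy ranks first.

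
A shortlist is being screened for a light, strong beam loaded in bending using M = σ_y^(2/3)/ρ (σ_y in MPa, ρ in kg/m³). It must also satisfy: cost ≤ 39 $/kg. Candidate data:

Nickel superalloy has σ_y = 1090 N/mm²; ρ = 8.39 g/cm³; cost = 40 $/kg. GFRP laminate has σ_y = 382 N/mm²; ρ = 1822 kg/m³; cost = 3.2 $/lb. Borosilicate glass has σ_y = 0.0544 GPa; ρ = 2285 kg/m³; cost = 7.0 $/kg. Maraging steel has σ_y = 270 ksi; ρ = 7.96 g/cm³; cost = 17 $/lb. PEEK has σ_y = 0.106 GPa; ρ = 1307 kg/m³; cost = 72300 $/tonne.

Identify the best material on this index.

GFRP laminate

Screen on constraints: cost ≤ 39 $/kg. Survivors: GFRP laminate, borosilicate glass, maraging steel.
Putting every candidate on a common basis:
  GFRP laminate: σ_y = 382.0 MPa, ρ = 1822 kg/m³
  borosilicate glass: σ_y = 54.40 MPa, ρ = 2285 kg/m³
  maraging steel: σ_y = 1862 MPa, ρ = 7960 kg/m³
  GFRP laminate: M = 28.9×10⁻³
  maraging steel: M = 19.0×10⁻³
  borosilicate glass: M = 6.28×10⁻³
GFRP laminate has the largest M.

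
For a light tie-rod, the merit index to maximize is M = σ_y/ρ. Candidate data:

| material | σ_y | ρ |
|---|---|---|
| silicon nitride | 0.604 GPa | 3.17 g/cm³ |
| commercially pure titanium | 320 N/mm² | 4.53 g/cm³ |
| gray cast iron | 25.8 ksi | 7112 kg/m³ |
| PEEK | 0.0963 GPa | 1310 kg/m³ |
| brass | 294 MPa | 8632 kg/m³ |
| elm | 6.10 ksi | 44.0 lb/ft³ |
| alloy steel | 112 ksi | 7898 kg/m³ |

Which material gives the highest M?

silicon nitride

Putting every candidate on a common basis:
  silicon nitride: σ_y = 604.0 MPa, ρ = 3170 kg/m³
  commercially pure titanium: σ_y = 320.0 MPa, ρ = 4530 kg/m³
  gray cast iron: σ_y = 177.9 MPa, ρ = 7112 kg/m³
  PEEK: σ_y = 96.30 MPa, ρ = 1310 kg/m³
  brass: σ_y = 294.0 MPa, ρ = 8632 kg/m³
  elm: σ_y = 42.06 MPa, ρ = 704.8 kg/m³
  alloy steel: σ_y = 772.2 MPa, ρ = 7898 kg/m³
  silicon nitride: M = 191 kN·m/kg
  alloy steel: M = 97.8 kN·m/kg
  PEEK: M = 73.5 kN·m/kg
  commercially pure titanium: M = 70.6 kN·m/kg
  elm: M = 59.7 kN·m/kg
  brass: M = 34.1 kN·m/kg
  gray cast iron: M = 25.0 kN·m/kg
The maximum is for silicon nitride.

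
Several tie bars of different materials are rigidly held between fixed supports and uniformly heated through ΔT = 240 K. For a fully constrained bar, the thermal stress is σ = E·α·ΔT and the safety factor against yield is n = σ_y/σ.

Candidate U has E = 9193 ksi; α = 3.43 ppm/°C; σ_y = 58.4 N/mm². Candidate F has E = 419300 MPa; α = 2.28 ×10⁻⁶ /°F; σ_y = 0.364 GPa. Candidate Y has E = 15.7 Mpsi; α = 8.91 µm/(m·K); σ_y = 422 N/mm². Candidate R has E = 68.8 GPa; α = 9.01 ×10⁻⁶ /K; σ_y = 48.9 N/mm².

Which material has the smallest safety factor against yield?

candidate R

In consistent units (E in GPa, α in ×10⁻⁶/K, σ_y in MPa):
  candidate U: E = 63.38, α = 3.43, σ_y = 58.40 → σ = 52.2 MPa, n = 1.12
  candidate F: E = 419.3, α = 4.10, σ_y = 364.0 → σ = 413 MPa, n = 0.881
  candidate Y: E = 108.2, α = 8.91, σ_y = 422.0 → σ = 231 MPa, n = 1.82
  candidate R: E = 68.80, α = 9.01, σ_y = 48.90 → σ = 149 MPa, n = 0.329
The minimum is candidate R at n = 0.329.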